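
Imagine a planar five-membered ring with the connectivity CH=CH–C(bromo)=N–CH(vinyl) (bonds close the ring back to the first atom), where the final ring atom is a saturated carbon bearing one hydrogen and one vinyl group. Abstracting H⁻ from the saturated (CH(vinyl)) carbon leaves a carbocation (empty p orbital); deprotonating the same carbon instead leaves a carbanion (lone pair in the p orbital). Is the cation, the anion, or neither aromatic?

The anion

Once that carbon is sp², every ring atom has a p orbital and both ions are fully conjugated.
Cation: 2 × 2 + 0 = 4 π electrons → 4(1), antiaromatic.
Anion: 2 × 2 + 2 = 6 π electrons → 4(1)+2, aromatic.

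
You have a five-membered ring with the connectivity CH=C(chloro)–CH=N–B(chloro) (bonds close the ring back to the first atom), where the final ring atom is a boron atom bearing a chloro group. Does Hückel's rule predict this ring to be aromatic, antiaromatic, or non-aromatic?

Antiaromatic

Check conjugation: the double-bond atoms are sp², each contributing one p electron; the doubly-bonded nitrogens are pyridine-type — their lone pairs lie in the ring plane, leaving one electron in the p orbital; the boron has an empty p orbital — every position has a p orbital, so the cyclic π system is continuous.
Counting π electrons: 2 × 2 = 4 from the double-bond units + 0 from the B(chloro) atom = 4.
With 4 = 4·1 π electrons, Hückel's rule classifies the planar ring as antiaromatic.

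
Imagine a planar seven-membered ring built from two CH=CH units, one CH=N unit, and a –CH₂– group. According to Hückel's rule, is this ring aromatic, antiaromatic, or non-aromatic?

At the CH2 position, the tetrahedral CH₂ carbon is sp³ and has no p orbital in the ring π system; the ring's p-orbital overlap is broken there.
A ring that is not fully conjugated cannot be aromatic or antiaromatic regardless of its π-electron count.

Non-aromatic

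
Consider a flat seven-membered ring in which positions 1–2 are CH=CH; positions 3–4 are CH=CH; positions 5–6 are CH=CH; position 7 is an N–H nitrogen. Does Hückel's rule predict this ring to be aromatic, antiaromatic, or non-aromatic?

Antiaromatic

All ring atoms are sp² and supply a p orbital to the ring (the double-bond atoms are sp², each contributing one p electron; the pyrrole-type nitrogen donates its lone pair from the p orbital); the conjugation is uninterrupted.
Tallying contributions gives 3 × 2 = 6 from the double-bond units + 2 from the NH atom = 8.
8 = 4(2); a planar, fully conjugated 4n system is antiaromatic.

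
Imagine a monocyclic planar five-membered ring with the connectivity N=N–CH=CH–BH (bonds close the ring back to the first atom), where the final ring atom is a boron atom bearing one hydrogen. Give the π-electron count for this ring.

4

The p orbitals form a continuous loop: each doubly-bonded ring atom is sp² with one p-orbital electron; each =N– nitrogen is pyridine-type (lone pair in the sp² plane, one electron in the p orbital); the boron has an empty p orbital. The ring is fully conjugated.
Adding the contributions, 2 × 2 = 4 from the double-bond units + 0 from the BH atom = 4.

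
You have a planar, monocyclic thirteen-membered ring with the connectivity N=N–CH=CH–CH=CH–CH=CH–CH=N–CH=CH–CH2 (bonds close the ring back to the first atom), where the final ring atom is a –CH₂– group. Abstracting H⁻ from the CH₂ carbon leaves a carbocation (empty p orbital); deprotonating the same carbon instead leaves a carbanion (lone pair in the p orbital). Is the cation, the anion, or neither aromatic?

The anion

Once that carbon is sp², every ring atom has a p orbital and both ions are fully conjugated.
Cation: 6 × 2 + 0 = 12 π electrons → 4(3), antiaromatic.
Anion: 6 × 2 + 2 = 14 π electrons → 4(3)+2, aromatic.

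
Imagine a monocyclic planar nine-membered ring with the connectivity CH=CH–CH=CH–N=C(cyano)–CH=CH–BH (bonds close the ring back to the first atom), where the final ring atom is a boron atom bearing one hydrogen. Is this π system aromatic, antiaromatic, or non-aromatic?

Antiaromatic

Every ring atom contributes a p orbital perpendicular to the ring (the double-bond atoms are sp², each contributing one p electron; each sp² =N– keeps its lone pair in-plane and puts one electron into the π system; the boron has an empty p orbital), so the π system is cyclic and fully conjugated.
Tallying contributions gives 4 × 2 = 8 from the double-bond units + 0 from the BH atom = 8.
A 4n π count (8, n = 2) in a planar conjugated ring means antiaromatic.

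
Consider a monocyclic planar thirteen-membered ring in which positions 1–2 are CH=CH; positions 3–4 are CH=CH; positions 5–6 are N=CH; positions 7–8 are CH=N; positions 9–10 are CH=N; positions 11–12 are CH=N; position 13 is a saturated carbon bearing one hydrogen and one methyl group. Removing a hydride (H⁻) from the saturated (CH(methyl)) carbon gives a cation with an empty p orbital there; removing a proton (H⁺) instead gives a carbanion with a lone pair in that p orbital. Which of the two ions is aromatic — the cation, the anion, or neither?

In both ions every ring atom is sp² and contributes a p orbital, so both rings are fully conjugated.
Cation: 6 × 2 + 0 = 12 π electrons → 4(3), antiaromatic.
Anion: 6 × 2 + 2 = 14 π electrons → 4(3)+2, aromatic.

The anion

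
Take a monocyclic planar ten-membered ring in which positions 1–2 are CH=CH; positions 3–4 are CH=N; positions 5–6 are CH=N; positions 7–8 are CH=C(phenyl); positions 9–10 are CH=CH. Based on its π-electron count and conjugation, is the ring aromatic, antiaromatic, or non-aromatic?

All ring atoms are sp² and supply a p orbital to the ring (the double-bond atoms are sp², each contributing one p electron; the doubly-bonded nitrogens are pyridine-type — their lone pairs lie in the ring plane, leaving one electron in the p orbital); the conjugation is uninterrupted.
Tallying contributions gives 5 × 2 = 10 from the 5 double-bond units.
That gives a 4n+2 count (10, n = 2).

Aromatic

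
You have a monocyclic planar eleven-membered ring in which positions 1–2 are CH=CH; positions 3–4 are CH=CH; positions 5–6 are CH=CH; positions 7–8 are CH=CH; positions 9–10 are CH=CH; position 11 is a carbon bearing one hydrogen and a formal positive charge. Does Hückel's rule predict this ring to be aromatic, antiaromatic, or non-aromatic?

Every ring atom contributes a p orbital perpendicular to the ring (the double-bond atoms are sp², each contributing one p electron; the carbocation has an empty p orbital), so the π system is cyclic and fully conjugated.
Counting π electrons: 5 × 2 = 10 from the double-bond units + 0 from the CH(+) atom = 10.
With 10 π electrons (n = 2), the Hückel 4n+2 condition holds.

Aromatic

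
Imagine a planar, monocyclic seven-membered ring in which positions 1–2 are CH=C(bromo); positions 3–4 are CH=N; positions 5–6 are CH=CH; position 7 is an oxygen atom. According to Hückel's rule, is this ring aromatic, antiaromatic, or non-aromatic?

Antiaromatic

The p orbitals form a continuous loop: each doubly-bonded ring atom is sp² with one p-orbital electron; each =N– nitrogen is pyridine-type (lone pair in the sp² plane, one electron in the p orbital); the oxygen donates one lone pair from its p orbital. The ring is fully conjugated.
Adding the contributions, 3 × 2 = 6 from the double-bond units + 2 from the O atom = 8.
A 4n π count (8, n = 2) in a planar conjugated ring means antiaromatic.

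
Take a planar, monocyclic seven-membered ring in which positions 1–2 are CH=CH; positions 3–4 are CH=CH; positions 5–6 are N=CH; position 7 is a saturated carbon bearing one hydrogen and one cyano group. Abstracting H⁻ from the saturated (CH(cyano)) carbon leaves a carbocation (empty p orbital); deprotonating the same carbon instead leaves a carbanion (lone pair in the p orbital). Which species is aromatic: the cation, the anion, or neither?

The cation

Both ions have a continuous loop of p orbitals — each ring atom is sp².
Cation: 3 × 2 + 0 = 6 π electrons → 4(1)+2, aromatic.
Anion: 3 × 2 + 2 = 8 π electrons → 4(2), antiaromatic.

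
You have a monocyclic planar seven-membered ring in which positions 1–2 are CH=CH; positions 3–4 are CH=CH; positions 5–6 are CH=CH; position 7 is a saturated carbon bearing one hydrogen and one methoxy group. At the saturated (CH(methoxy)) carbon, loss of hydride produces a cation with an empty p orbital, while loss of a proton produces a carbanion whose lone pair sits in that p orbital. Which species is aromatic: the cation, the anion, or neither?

The cation

In either ion the ring is fully conjugated: every atom, including the new sp² carbon, supplies a p orbital.
Cation: 3 × 2 + 0 = 6 π electrons → 4(1)+2, aromatic.
Anion: 3 × 2 + 2 = 8 π electrons → 4(2), antiaromatic.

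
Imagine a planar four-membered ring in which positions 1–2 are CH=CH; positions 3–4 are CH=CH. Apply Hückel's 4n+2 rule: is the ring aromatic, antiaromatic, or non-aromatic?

Antiaromatic

Every ring atom contributes a p orbital perpendicular to the ring (every atom in a ring double bond is sp² and brings one electron to the p orbital), so the π system is cyclic and fully conjugated.
Counting π electrons: 2 × 2 = 4 from the 2 double-bond units.
4 is a 4n count (n = 1), so the planar conjugated ring is antiaromatic.
(The species described is cyclobutadiene.)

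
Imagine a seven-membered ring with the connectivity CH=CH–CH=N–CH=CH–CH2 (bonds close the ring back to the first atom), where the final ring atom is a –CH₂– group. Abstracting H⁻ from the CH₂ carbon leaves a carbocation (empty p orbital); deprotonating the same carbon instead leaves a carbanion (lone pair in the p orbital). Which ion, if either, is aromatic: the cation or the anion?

The cation

In either ion the ring is fully conjugated: every atom, including the new sp² carbon, supplies a p orbital.
Cation: 3 × 2 + 0 = 6 π electrons → 4(1)+2, aromatic.
Anion: 3 × 2 + 2 = 8 π electrons → 4(2), antiaromatic.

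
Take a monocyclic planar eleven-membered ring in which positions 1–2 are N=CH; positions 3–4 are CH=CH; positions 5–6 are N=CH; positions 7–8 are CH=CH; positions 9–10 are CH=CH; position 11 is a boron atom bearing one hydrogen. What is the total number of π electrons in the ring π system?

All ring atoms are sp² and supply a p orbital to the ring (every atom in a ring double bond is sp² and brings one electron to the p orbital; each =N– nitrogen is pyridine-type (lone pair in the sp² plane, one electron in the p orbital); the boron has an empty p orbital); the conjugation is uninterrupted.
Adding the contributions, 5 × 2 = 10 from the double-bond units + 0 from the BH atom = 10.

10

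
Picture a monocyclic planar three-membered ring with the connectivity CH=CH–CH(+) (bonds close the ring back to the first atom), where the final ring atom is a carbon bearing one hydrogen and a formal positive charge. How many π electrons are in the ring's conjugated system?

2

Every ring atom contributes a p orbital perpendicular to the ring (the double-bond atoms are sp², each contributing one p electron; the carbocation has an empty p orbital), so the π system is cyclic and fully conjugated.
Adding the contributions, 1 × 2 = 2 from the double-bond unit + 0 from the CH(+) atom = 2.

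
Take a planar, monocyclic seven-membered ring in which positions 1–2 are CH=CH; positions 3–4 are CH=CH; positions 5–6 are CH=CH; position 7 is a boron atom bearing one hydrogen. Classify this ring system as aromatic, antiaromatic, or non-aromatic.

Every ring atom contributes a p orbital perpendicular to the ring (every atom in a ring double bond is sp² and brings one electron to the p orbital; the boron has an empty p orbital), so the π system is cyclic and fully conjugated.
Counting π electrons: 3 × 2 = 6 from the double-bond units + 0 from the BH atom = 6.
6 = 4(1) + 2, which satisfies Hückel's 4n+2 rule.

Aromatic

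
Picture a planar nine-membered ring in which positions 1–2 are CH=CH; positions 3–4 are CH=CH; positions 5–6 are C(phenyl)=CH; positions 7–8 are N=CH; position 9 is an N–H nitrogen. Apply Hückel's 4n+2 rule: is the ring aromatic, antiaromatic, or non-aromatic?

Every ring atom contributes a p orbital perpendicular to the ring (the double-bond atoms are sp², each contributing one p electron; the doubly-bonded nitrogens are pyridine-type — their lone pairs lie in the ring plane, leaving one electron in the p orbital; the pyrrole-type nitrogen donates its lone pair from the p orbital), so the π system is cyclic and fully conjugated.
Adding the contributions, 4 × 2 = 8 from the double-bond units + 2 from the NH atom = 10.
10 = 4(2) + 2, which satisfies Hückel's 4n+2 rule.

Aromatic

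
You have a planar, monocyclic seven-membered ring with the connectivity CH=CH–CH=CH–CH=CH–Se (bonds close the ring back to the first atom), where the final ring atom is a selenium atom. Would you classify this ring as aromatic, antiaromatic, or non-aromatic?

All ring atoms are sp² and supply a p orbital to the ring (every atom in a ring double bond is sp² and brings one electron to the p orbital; the selenium donates one lone pair from its p orbital); the conjugation is uninterrupted.
Adding the contributions, 3 × 2 = 6 from the double-bond units + 2 from the Se atom = 8.
8 is a 4n count (n = 2), so the planar conjugated ring is antiaromatic.

Antiaromatic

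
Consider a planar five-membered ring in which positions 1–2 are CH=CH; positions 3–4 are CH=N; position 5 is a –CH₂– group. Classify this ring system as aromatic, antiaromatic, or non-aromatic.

The CH2 carbon is saturated: the tetrahedral CH₂ carbon is sp³ and has no p orbital in the ring π system. Conjugation is not continuous around the ring.
Hückel's rule only applies to fully conjugated rings, so this one is simply non-aromatic.

Non-aromatic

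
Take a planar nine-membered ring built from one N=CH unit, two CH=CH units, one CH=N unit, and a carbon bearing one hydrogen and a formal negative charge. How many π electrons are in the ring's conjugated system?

Check conjugation: the double-bond atoms are sp², each contributing one p electron; each sp² =N– keeps its lone pair in-plane and puts one electron into the π system; the carbanion's lone pair occupies the p orbital — every position has a p orbital, so the cyclic π system is continuous.
Counting π electrons: 4 × 2 = 8 from the double-bond units + 2 from the CH(-) atom = 10.

10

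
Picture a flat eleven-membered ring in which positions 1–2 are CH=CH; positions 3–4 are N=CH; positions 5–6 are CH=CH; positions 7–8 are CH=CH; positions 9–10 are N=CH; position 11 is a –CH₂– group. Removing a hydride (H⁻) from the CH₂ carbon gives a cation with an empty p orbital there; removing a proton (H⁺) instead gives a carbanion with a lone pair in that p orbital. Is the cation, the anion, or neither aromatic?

Once that carbon is sp², every ring atom has a p orbital and both ions are fully conjugated.
Cation: 5 × 2 + 0 = 10 π electrons → 4(2)+2, aromatic.
Anion: 5 × 2 + 2 = 12 π electrons → 4(3), antiaromatic.

The cation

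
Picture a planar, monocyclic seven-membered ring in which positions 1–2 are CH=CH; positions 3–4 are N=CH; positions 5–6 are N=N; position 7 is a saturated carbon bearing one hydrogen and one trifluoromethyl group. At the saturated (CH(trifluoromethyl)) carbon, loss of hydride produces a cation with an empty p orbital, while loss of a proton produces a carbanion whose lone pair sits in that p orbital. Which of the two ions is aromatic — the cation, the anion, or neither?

In either ion the ring is fully conjugated: every atom, including the new sp² carbon, supplies a p orbital.
Cation: 3 × 2 + 0 = 6 π electrons → 4(1)+2, aromatic.
Anion: 3 × 2 + 2 = 8 π electrons → 4(2), antiaromatic.

The cation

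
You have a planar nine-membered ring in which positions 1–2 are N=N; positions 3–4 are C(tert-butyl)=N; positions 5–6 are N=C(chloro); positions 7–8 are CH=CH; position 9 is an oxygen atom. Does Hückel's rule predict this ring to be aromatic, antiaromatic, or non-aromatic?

Check conjugation: the double-bond atoms are sp², each contributing one p electron; the doubly-bonded nitrogens are pyridine-type — their lone pairs lie in the ring plane, leaving one electron in the p orbital; the oxygen donates one lone pair from its p orbital — every position has a p orbital, so the cyclic π system is continuous.
Adding the contributions, 4 × 2 = 8 from the double-bond units + 2 from the O atom = 10.
With 10 π electrons (n = 2), the Hückel 4n+2 condition holds.

Aromatic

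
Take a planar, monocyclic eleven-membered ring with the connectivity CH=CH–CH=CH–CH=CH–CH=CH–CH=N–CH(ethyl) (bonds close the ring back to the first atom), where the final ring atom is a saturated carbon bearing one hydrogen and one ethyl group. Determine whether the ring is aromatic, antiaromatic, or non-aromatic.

Non-aromatic

Because that saturated carbon is sp³ and has no p orbital in the ring π system at the CH(ethyl) position, the π system cannot extend all the way around the ring.
Broken conjugation rules out both aromaticity and antiaromaticity.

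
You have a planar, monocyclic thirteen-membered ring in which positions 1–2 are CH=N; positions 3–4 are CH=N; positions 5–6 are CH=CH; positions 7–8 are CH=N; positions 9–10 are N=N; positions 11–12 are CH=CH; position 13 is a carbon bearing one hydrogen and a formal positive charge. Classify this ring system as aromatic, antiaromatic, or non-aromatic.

Check conjugation: each doubly-bonded ring atom is sp² with one p-orbital electron; each =N– nitrogen is pyridine-type (lone pair in the sp² plane, one electron in the p orbital); the carbocation has an empty p orbital — every position has a p orbital, so the cyclic π system is continuous.
Counting π electrons: 6 × 2 = 12 from the double-bond units + 0 from the CH(+) atom = 12.
12 = 4(3); a planar, fully conjugated 4n system is antiaromatic.

Antiaromatic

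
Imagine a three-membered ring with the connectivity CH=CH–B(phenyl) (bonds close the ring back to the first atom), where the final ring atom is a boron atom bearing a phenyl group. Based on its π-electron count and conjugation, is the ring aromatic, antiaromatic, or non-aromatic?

Aromatic

Check conjugation: the double-bond atoms are sp², each contributing one p electron; the boron has an empty p orbital — every position has a p orbital, so the cyclic π system is continuous.
Tallying contributions gives 1 × 2 = 2 from the double-bond unit + 0 from the B(phenyl) atom = 2.
Since 2 = 4·0 + 2, the ring meets the 4n+2 criterion.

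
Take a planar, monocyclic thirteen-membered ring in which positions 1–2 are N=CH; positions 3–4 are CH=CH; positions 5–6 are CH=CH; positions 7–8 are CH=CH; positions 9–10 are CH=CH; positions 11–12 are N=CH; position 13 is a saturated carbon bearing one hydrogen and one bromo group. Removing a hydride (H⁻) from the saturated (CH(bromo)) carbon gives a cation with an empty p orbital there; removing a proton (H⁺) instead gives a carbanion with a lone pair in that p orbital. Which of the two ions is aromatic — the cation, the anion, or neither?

The anion

Both ions have a continuous loop of p orbitals — each ring atom is sp².
Cation: 6 × 2 + 0 = 12 π electrons → 4(3), antiaromatic.
Anion: 6 × 2 + 2 = 14 π electrons → 4(3)+2, aromatic.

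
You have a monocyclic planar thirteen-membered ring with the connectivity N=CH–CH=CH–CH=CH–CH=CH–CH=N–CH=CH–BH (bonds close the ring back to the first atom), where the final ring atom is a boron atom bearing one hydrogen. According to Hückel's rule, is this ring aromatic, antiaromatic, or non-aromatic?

Antiaromatic

Check conjugation: every atom in a ring double bond is sp² and brings one electron to the p orbital; each sp² =N– keeps its lone pair in-plane and puts one electron into the π system; the boron has an empty p orbital — every position has a p orbital, so the cyclic π system is continuous.
Adding the contributions, 6 × 2 = 12 from the double-bond units + 0 from the BH atom = 12.
12 is a 4n count (n = 3), so the planar conjugated ring is antiaromatic.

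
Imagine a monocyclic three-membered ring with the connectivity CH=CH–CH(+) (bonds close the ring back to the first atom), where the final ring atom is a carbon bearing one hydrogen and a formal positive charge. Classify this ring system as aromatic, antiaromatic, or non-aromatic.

Every ring atom contributes a p orbital perpendicular to the ring (each doubly-bonded ring atom is sp² with one p-orbital electron; the carbocation has an empty p orbital), so the π system is cyclic and fully conjugated.
Adding the contributions, 1 × 2 = 2 from the double-bond unit + 0 from the CH(+) atom = 2.
Since 2 = 4·0 + 2, the ring meets the 4n+2 criterion.

Aromatic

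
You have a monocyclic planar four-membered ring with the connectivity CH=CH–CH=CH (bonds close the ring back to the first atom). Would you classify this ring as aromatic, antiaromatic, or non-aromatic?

Antiaromatic

Check conjugation: each doubly-bonded ring atom is sp² with one p-orbital electron — every position has a p orbital, so the cyclic π system is continuous.
Tallying contributions gives 2 × 2 = 4 from the 2 double-bond units.
A 4n π count (4, n = 1) in a planar conjugated ring means antiaromatic.
(The species described is cyclobutadiene.)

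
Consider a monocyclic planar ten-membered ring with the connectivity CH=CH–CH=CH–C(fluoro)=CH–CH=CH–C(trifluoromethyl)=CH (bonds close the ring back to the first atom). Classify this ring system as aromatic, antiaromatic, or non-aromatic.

Aromatic

Check conjugation: each doubly-bonded ring atom is sp² with one p-orbital electron — every position has a p orbital, so the cyclic π system is continuous.
π-electron count: 5 × 2 = 10 from the 5 double-bond units.
That gives a 4n+2 count (10, n = 2).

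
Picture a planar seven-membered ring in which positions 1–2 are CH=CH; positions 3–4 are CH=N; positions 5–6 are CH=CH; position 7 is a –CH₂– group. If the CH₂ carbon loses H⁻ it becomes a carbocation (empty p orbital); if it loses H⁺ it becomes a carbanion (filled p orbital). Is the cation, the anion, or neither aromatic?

In either ion the ring is fully conjugated: every atom, including the new sp² carbon, supplies a p orbital.
Cation: 3 × 2 + 0 = 6 π electrons → 4(1)+2, aromatic.
Anion: 3 × 2 + 2 = 8 π electrons → 4(2), antiaromatic.

The cation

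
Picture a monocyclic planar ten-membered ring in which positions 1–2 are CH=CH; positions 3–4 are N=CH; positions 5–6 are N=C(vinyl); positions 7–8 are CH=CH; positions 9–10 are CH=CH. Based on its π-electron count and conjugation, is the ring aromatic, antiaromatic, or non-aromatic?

Every ring atom contributes a p orbital perpendicular to the ring (each doubly-bonded ring atom is sp² with one p-orbital electron; each =N– nitrogen is pyridine-type (lone pair in the sp² plane, one electron in the p orbital)), so the π system is cyclic and fully conjugated.
Counting π electrons: 5 × 2 = 10 from the 5 double-bond units.
That gives a 4n+2 count (10, n = 2).

Aromatic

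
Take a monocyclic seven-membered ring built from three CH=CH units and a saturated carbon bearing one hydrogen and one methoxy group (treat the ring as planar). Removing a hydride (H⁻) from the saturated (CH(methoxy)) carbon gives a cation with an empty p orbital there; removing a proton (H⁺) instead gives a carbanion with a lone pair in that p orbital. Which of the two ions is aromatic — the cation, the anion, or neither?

Both ions have a continuous loop of p orbitals — each ring atom is sp².
Cation: 3 × 2 + 0 = 6 π electrons → 4(1)+2, aromatic.
Anion: 3 × 2 + 2 = 8 π electrons → 4(2), antiaromatic.

The cation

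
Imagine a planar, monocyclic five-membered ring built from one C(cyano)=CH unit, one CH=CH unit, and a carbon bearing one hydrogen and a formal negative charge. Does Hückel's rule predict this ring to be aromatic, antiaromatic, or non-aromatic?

Aromatic

Check conjugation: each doubly-bonded ring atom is sp² with one p-orbital electron; the carbanion's lone pair occupies the p orbital — every position has a p orbital, so the cyclic π system is continuous.
Counting π electrons: 2 × 2 = 4 from the double-bond units + 2 from the CH(-) atom = 6.
Since 6 = 4·1 + 2, the ring meets the 4n+2 criterion.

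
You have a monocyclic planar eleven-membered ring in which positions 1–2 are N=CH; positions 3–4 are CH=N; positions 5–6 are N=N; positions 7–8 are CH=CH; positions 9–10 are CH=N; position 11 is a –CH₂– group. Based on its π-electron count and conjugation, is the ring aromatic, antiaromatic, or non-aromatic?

The CH2 carbon is saturated: the tetrahedral CH₂ carbon is sp³ and has no p orbital in the ring π system. Conjugation is not continuous around the ring.
A ring that is not fully conjugated cannot be aromatic or antiaromatic regardless of its π-electron count.

Non-aromatic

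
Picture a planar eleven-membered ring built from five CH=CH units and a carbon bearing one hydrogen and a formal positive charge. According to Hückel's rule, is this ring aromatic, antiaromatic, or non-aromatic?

Aromatic

Check conjugation: each doubly-bonded ring atom is sp² with one p-orbital electron; the carbocation has an empty p orbital — every position has a p orbital, so the cyclic π system is continuous.
Counting π electrons: 5 × 2 = 10 from the double-bond units + 0 from the CH(+) atom = 10.
10 = 4(2) + 2, which satisfies Hückel's 4n+2 rule.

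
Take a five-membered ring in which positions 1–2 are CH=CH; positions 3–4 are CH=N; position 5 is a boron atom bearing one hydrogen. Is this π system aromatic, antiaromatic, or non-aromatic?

Every ring atom contributes a p orbital perpendicular to the ring (each doubly-bonded ring atom is sp² with one p-orbital electron; each sp² =N– keeps its lone pair in-plane and puts one electron into the π system; the boron has an empty p orbital), so the π system is cyclic and fully conjugated.
π-electron count: 2 × 2 = 4 from the double-bond units + 0 from the BH atom = 4.
A 4n π count (4, n = 1) in a planar conjugated ring means antiaromatic.

Antiaromatic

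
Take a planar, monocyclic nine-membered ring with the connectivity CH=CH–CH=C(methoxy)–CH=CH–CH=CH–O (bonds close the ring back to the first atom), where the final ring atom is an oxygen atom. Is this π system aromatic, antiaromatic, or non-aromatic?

Aromatic

All ring atoms are sp² and supply a p orbital to the ring (every atom in a ring double bond is sp² and brings one electron to the p orbital; the oxygen donates one lone pair from its p orbital); the conjugation is uninterrupted.
Adding the contributions, 4 × 2 = 8 from the double-bond units + 2 from the O atom = 10.
10 = 4(2) + 2, which satisfies Hückel's 4n+2 rule.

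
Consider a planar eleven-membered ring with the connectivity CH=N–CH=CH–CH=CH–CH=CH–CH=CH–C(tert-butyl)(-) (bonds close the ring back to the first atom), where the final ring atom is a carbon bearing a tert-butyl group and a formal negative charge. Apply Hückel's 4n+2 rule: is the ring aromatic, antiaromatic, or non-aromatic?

All ring atoms are sp² and supply a p orbital to the ring (every atom in a ring double bond is sp² and brings one electron to the p orbital; each =N– nitrogen is pyridine-type (lone pair in the sp² plane, one electron in the p orbital); the carbanion's lone pair occupies the p orbital); the conjugation is uninterrupted.
π-electron count: 5 × 2 = 10 from the double-bond units + 2 from the C(tert-butyl)(-) atom = 12.
12 is a 4n count (n = 3), so the planar conjugated ring is antiaromatic.

Antiaromatic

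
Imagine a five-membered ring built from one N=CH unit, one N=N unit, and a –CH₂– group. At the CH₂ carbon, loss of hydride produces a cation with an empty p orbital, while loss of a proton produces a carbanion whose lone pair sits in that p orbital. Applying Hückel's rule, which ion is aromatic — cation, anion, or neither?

Once that carbon is sp², every ring atom has a p orbital and both ions are fully conjugated.
Cation: 2 × 2 + 0 = 4 π electrons → 4(1), antiaromatic.
Anion: 2 × 2 + 2 = 6 π electrons → 4(1)+2, aromatic.

The anion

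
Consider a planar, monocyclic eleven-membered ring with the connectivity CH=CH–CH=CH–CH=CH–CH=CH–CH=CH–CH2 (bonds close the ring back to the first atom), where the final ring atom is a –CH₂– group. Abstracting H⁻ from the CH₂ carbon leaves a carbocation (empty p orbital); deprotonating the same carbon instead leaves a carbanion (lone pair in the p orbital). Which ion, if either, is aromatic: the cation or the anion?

The cation

In both ions every ring atom is sp² and contributes a p orbital, so both rings are fully conjugated.
Cation: 5 × 2 + 0 = 10 π electrons → 4(2)+2, aromatic.
Anion: 5 × 2 + 2 = 12 π electrons → 4(3), antiaromatic.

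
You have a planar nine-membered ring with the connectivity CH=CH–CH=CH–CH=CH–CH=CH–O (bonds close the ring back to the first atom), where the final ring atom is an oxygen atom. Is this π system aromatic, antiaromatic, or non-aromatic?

Every ring atom contributes a p orbital perpendicular to the ring (each doubly-bonded ring atom is sp² with one p-orbital electron; the oxygen donates one lone pair from its p orbital), so the π system is cyclic and fully conjugated.
Tallying contributions gives 4 × 2 = 8 from the double-bond units + 2 from the O atom = 10.
10 = 4(2) + 2, which satisfies Hückel's 4n+2 rule.

Aromatic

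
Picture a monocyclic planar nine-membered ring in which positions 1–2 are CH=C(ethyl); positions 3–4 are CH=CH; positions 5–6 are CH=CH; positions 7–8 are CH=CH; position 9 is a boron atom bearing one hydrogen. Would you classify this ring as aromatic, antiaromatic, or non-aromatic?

The p orbitals form a continuous loop: each doubly-bonded ring atom is sp² with one p-orbital electron; the boron has an empty p orbital. The ring is fully conjugated.
Counting π electrons: 4 × 2 = 8 from the double-bond units + 0 from the BH atom = 8.
8 is a 4n count (n = 2), so the planar conjugated ring is antiaromatic.

Antiaromatic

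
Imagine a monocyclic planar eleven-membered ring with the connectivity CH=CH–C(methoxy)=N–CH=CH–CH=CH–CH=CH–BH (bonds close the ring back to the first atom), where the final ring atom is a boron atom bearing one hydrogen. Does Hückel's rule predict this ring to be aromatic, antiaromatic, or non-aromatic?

Aromatic

Every ring atom contributes a p orbital perpendicular to the ring (every atom in a ring double bond is sp² and brings one electron to the p orbital; each =N– nitrogen is pyridine-type (lone pair in the sp² plane, one electron in the p orbital); the boron has an empty p orbital), so the π system is cyclic and fully conjugated.
π-electron count: 5 × 2 = 10 from the double-bond units + 0 from the BH atom = 10.
With 10 π electrons (n = 2), the Hückel 4n+2 condition holds.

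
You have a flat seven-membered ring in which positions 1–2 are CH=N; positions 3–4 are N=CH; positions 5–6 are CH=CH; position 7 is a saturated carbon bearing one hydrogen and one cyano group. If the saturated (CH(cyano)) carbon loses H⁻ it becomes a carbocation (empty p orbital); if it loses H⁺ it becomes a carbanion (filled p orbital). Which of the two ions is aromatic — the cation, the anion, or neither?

Both ions have a continuous loop of p orbitals — each ring atom is sp².
Cation: 3 × 2 + 0 = 6 π electrons → 4(1)+2, aromatic.
Anion: 3 × 2 + 2 = 8 π electrons → 4(2), antiaromatic.

The cation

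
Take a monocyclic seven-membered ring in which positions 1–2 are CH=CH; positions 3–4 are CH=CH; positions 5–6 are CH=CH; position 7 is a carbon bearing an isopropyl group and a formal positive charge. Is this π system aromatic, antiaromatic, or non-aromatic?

The p orbitals form a continuous loop: every atom in a ring double bond is sp² and brings one electron to the p orbital; the carbocation has an empty p orbital. The ring is fully conjugated.
Adding the contributions, 3 × 2 = 6 from the double-bond units + 0 from the C(isopropyl)(+) atom = 6.
Since 6 = 4·1 + 2, the ring meets the 4n+2 criterion.

Aromatic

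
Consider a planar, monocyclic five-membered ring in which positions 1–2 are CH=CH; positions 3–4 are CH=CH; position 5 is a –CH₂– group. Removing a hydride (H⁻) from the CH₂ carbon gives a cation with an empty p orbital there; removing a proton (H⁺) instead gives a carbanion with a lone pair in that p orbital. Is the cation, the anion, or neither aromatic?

Both ions have a continuous loop of p orbitals — each ring atom is sp².
Cation: 2 × 2 + 0 = 4 π electrons → 4(1), antiaromatic.
Anion: 2 × 2 + 2 = 6 π electrons → 4(1)+2, aromatic.

The anion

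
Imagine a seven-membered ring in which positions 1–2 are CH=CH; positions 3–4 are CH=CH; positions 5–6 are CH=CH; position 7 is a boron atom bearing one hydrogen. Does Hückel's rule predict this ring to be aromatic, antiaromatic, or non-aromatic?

The p orbitals form a continuous loop: each doubly-bonded ring atom is sp² with one p-orbital electron; the boron has an empty p orbital. The ring is fully conjugated.
Adding the contributions, 3 × 2 = 6 from the double-bond units + 0 from the BH atom = 6.
Since 6 = 4·1 + 2, the ring meets the 4n+2 criterion.

Aromatic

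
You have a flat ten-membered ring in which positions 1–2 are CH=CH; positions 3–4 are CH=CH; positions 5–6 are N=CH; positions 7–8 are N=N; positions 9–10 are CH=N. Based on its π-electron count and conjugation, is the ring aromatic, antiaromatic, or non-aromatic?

Every ring atom contributes a p orbital perpendicular to the ring (the double-bond atoms are sp², each contributing one p electron; the doubly-bonded nitrogens are pyridine-type — their lone pairs lie in the ring plane, leaving one electron in the p orbital), so the π system is cyclic and fully conjugated.
π-electron count: 5 × 2 = 10 from the 5 double-bond units.
With 10 π electrons (n = 2), the Hückel 4n+2 condition holds.

Aromatic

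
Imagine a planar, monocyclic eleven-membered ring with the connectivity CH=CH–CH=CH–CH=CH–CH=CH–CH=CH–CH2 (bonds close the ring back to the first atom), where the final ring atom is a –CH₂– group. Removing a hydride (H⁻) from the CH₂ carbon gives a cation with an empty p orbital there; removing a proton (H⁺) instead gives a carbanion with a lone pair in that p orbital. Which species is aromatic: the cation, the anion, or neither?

In both ions every ring atom is sp² and contributes a p orbital, so both rings are fully conjugated.
Cation: 5 × 2 + 0 = 10 π electrons → 4(2)+2, aromatic.
Anion: 5 × 2 + 2 = 12 π electrons → 4(3), antiaromatic.

The cation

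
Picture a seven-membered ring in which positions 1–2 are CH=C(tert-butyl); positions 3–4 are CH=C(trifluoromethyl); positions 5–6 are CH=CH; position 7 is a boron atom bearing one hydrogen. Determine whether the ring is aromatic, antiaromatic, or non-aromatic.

The p orbitals form a continuous loop: each doubly-bonded ring atom is sp² with one p-orbital electron; the boron has an empty p orbital. The ring is fully conjugated.
Tallying contributions gives 3 × 2 = 6 from the double-bond units + 0 from the BH atom = 6.
Since 6 = 4·1 + 2, the ring meets the 4n+2 criterion.

Aromatic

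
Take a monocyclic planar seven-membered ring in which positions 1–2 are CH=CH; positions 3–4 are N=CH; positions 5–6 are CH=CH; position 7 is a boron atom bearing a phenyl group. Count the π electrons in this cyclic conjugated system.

Every ring atom contributes a p orbital perpendicular to the ring (the double-bond atoms are sp², each contributing one p electron; each sp² =N– keeps its lone pair in-plane and puts one electron into the π system; the boron has an empty p orbital), so the π system is cyclic and fully conjugated.
Tallying contributions gives 3 × 2 = 6 from the double-bond units + 0 from the B(phenyl) atom = 6.

6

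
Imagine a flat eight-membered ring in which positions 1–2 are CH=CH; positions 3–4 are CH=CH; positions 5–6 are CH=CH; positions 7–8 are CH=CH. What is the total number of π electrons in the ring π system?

Every ring atom contributes a p orbital perpendicular to the ring (every atom in a ring double bond is sp² and brings one electron to the p orbital), so the π system is cyclic and fully conjugated.
Counting π electrons: 4 × 2 = 8 from the 4 double-bond units.

8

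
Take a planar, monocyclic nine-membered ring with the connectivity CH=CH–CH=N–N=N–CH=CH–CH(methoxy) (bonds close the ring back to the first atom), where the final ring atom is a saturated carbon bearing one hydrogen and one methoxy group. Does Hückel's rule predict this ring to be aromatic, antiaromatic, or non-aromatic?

Non-aromatic

At the CH(methoxy) position, that saturated carbon is sp³ and has no p orbital in the ring π system; the ring's p-orbital overlap is broken there.
Broken conjugation rules out both aromaticity and antiaromaticity.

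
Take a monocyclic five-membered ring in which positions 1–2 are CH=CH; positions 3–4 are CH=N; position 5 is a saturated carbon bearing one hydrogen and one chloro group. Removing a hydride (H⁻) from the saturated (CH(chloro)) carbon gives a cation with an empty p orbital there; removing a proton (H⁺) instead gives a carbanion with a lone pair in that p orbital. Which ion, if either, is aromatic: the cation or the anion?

Once that carbon is sp², every ring atom has a p orbital and both ions are fully conjugated.
Cation: 2 × 2 + 0 = 4 π electrons → 4(1), antiaromatic.
Anion: 2 × 2 + 2 = 6 π electrons → 4(1)+2, aromatic.

The anion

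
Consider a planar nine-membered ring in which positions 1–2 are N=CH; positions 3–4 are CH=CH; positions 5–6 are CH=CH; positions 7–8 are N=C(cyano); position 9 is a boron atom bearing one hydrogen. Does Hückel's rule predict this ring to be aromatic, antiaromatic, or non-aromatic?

Antiaromatic

Check conjugation: every atom in a ring double bond is sp² and brings one electron to the p orbital; the doubly-bonded nitrogens are pyridine-type — their lone pairs lie in the ring plane, leaving one electron in the p orbital; the boron has an empty p orbital — every position has a p orbital, so the cyclic π system is continuous.
Adding the contributions, 4 × 2 = 8 from the double-bond units + 0 from the BH atom = 8.
8 is a 4n count (n = 2), so the planar conjugated ring is antiaromatic.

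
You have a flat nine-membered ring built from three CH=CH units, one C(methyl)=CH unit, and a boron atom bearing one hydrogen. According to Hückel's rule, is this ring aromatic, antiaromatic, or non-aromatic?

Antiaromatic

Check conjugation: each doubly-bonded ring atom is sp² with one p-orbital electron; the boron has an empty p orbital — every position has a p orbital, so the cyclic π system is continuous.
Tallying contributions gives 4 × 2 = 8 from the double-bond units + 0 from the BH atom = 8.
8 = 4(2); a planar, fully conjugated 4n system is antiaromatic.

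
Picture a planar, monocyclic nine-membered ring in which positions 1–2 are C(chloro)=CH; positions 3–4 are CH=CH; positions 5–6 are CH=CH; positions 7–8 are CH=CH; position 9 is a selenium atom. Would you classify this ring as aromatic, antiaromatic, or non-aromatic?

Check conjugation: every atom in a ring double bond is sp² and brings one electron to the p orbital; the selenium donates one lone pair from its p orbital — every position has a p orbital, so the cyclic π system is continuous.
π-electron count: 4 × 2 = 8 from the double-bond units + 2 from the Se atom = 10.
10 = 4(2) + 2, which satisfies Hückel's 4n+2 rule.

Aromatic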